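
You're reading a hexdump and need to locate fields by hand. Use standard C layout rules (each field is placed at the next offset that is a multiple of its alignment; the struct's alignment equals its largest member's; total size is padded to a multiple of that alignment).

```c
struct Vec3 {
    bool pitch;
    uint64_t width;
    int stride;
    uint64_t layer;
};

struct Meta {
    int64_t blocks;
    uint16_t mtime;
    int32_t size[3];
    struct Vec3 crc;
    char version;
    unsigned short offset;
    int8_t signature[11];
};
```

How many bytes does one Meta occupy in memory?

72 bytes

Vec3: @0: pitch [1B, align 1] → 1; +7 pad (align 8); @8: width [8B, align 8] → 16; @16: stride [4B, align 4] → 20; +4 pad (align 8); @24: layer [8B, align 8] → 32; size 32, align 8
@0: blocks [8B, align 8] → 8
@8: mtime [2B, align 2] → 10
+2 pad (align 4)
@12: size [12B, align 4] → 24
@24: crc [32B, align 8] → 56
@56: version [1B, align 1] → 57
+1 pad (align 2)
@58: offset [2B, align 2] → 60
@60: signature [11B, align 1] → 71
+1 tail pad (align 8)
size 72, align 8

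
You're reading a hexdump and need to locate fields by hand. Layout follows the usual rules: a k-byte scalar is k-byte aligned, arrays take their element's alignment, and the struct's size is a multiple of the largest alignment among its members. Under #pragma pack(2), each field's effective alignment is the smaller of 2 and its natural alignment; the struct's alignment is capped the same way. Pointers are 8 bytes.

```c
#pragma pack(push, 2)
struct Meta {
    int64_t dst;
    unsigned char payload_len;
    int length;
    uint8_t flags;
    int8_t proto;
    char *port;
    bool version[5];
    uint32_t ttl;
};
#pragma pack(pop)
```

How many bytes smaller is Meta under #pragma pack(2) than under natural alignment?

natural layout:
  dst at 0 (size 8, align 8) → ends 8
  payload_len at 8 (size 1, align 1) → ends 9
  pad 3 to align 4 for length
  length at 12 (size 4, align 4) → ends 16
  flags at 16 (size 1, align 1) → ends 17
  proto at 17 (size 1, align 1) → ends 18
  pad 6 to align 8 for port
  port at 24 (size 8, align 8) → ends 32
  version at 32 (size 5, align 1) → ends 37
  pad 3 to align 4 for ttl
  ttl at 40 (size 4, align 4) → ends 44
  tail pad 4 to reach multiple of 8
  total 48 bytes, alignment 8
packed(2) layout:
  dst at 0 (size 8, align 2) → ends 8
  payload_len at 8 (size 1, align 1) → ends 9
  pad 1 to align 2 for length
  length at 10 (size 4, align 2) → ends 14
  flags at 14 (size 1, align 1) → ends 15
  proto at 15 (size 1, align 1) → ends 16
  port at 16 (size 8, align 2) → ends 24
  version at 24 (size 5, align 1) → ends 29
  pad 1 to align 2 for ttl
  ttl at 30 (size 4, align 2) → ends 34
  total 34 bytes, alignment 2
48 − 34 = 14

14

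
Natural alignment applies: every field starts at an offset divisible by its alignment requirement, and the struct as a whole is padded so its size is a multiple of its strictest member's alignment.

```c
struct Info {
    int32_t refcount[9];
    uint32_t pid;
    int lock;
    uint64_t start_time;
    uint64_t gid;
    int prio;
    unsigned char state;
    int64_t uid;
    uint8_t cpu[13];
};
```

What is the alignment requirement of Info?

8

member alignments: refcount=4, pid=4, lock=4, start_time=8, gid=8, prio=4, state=1, uid=8, cpu=1
max = 8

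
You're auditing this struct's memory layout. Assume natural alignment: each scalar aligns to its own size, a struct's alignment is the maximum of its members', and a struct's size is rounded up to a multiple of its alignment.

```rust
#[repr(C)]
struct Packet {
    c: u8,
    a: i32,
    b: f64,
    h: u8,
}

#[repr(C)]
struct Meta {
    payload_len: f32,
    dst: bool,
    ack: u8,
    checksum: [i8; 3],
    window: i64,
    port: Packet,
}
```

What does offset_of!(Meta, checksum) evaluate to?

Packet: c at 0 (size 1, align 1) → ends 1; pad 3 to align 4 for a; a at 4 (size 4, align 4) → ends 8; b at 8 (size 8, align 8) → ends 16; h at 16 (size 1, align 1) → ends 17; tail pad 7 to reach multiple of 8; total 24 bytes, alignment 8
payload_len at 0 (size 4, align 4) → ends 4
dst at 4 (size 1, align 1) → ends 5
ack at 5 (size 1, align 1) → ends 6
checksum at 6 (size 3, align 1) → ends 9

6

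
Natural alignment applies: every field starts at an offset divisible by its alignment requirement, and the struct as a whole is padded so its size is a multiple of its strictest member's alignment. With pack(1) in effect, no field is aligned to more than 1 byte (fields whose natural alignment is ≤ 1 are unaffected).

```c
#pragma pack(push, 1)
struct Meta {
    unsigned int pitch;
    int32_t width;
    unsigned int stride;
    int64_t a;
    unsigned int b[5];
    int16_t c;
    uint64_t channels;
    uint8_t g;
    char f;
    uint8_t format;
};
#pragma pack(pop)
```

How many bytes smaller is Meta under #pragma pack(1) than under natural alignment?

natural layout:
  0..4  pitch  (4B, 4-aligned)
  4..8  width  (4B, 4-aligned)
  8..12  stride  (4B, 4-aligned)
  12..16  -- padding (4B)
  16..24  a  (8B, 8-aligned)
  24..44  b  (20B, 4-aligned)
  44..46  c  (2B, 2-aligned)
  46..48  -- padding (2B)
  48..56  channels  (8B, 8-aligned)
  56..57  g  (1B, 1-aligned)
  57..58  f  (1B, 1-aligned)
  58..59  format  (1B, 1-aligned)
  59..64  -- tail padding (5B)
  sizeof = 64, alignof = 8
packed(1) layout:
  0..4  pitch  (4B, 1-aligned)
  4..8  width  (4B, 1-aligned)
  8..12  stride  (4B, 1-aligned)
  12..20  a  (8B, 1-aligned)
  20..40  b  (20B, 1-aligned)
  40..42  c  (2B, 1-aligned)
  42..50  channels  (8B, 1-aligned)
  50..51  g  (1B, 1-aligned)
  51..52  f  (1B, 1-aligned)
  52..53  format  (1B, 1-aligned)
  sizeof = 53, alignof = 1
64 − 53 = 11

11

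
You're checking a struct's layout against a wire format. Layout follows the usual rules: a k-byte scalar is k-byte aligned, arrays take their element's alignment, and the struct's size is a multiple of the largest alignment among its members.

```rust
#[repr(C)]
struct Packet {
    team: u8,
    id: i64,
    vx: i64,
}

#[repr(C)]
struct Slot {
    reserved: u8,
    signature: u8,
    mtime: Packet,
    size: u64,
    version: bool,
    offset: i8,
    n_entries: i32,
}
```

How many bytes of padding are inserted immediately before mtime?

Packet: team at 0 (size 1, align 1) → ends 1; pad 7 to align 8 for id; id at 8 (size 8, align 8) → ends 16; vx at 16 (size 8, align 8) → ends 24; total 24 bytes, alignment 8
reserved at 0 (size 1, align 1) → ends 1
signature at 1 (size 1, align 1) → ends 2
pad 6 to align 8 for mtime
mtime at 8 (size 24, align 8) → ends 32

6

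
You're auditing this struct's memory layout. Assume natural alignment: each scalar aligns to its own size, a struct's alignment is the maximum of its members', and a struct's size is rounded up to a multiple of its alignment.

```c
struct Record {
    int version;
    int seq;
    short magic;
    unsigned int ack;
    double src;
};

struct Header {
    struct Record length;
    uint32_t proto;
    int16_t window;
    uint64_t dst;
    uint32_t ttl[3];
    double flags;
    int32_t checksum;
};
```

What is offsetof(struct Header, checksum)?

Record: 0..4  version  (4B, 4-aligned); 4..8  seq  (4B, 4-aligned); 8..10  magic  (2B, 2-aligned); 10..12  -- padding (2B); 12..16  ack  (4B, 4-aligned); 16..24  src  (8B, 8-aligned); sizeof = 24, alignof = 8
0..24  length  (24B, 8-aligned)
24..28  proto  (4B, 4-aligned)
28..30  window  (2B, 2-aligned)
30..32  -- padding (2B)
32..40  dst  (8B, 8-aligned)
40..52  ttl  (12B, 4-aligned)
52..56  -- padding (4B)
56..64  flags  (8B, 8-aligned)
64..68  checksum  (4B, 4-aligned)

64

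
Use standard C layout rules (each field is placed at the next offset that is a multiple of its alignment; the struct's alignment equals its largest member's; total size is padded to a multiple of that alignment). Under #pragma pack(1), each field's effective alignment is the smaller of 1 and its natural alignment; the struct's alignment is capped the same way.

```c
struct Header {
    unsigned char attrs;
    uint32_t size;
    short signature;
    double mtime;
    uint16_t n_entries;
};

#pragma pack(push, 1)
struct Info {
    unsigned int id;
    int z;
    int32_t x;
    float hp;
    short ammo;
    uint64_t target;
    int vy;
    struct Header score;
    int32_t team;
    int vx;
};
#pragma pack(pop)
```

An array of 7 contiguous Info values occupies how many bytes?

Header: attrs at 0 (size 1, align 1) → ends 1; pad 3 to align 4 for size; size at 4 (size 4, align 4) → ends 8; signature at 8 (size 2, align 2) → ends 10; pad 6 to align 8 for mtime; mtime at 16 (size 8, align 8) → ends 24; n_entries at 24 (size 2, align 2) → ends 26; tail pad 6 to reach multiple of 8; total 32 bytes, alignment 8
id at 0 (size 4, align 1) → ends 4
z at 4 (size 4, align 1) → ends 8
x at 8 (size 4, align 1) → ends 12
hp at 12 (size 4, align 1) → ends 16
ammo at 16 (size 2, align 1) → ends 18
target at 18 (size 8, align 1) → ends 26
vy at 26 (size 4, align 1) → ends 30
score at 30 (size 32, align 1) → ends 62
team at 62 (size 4, align 1) → ends 66
vx at 66 (size 4, align 1) → ends 70
total 70 bytes, alignment 1
array of 7: 7 × 70 = 490

490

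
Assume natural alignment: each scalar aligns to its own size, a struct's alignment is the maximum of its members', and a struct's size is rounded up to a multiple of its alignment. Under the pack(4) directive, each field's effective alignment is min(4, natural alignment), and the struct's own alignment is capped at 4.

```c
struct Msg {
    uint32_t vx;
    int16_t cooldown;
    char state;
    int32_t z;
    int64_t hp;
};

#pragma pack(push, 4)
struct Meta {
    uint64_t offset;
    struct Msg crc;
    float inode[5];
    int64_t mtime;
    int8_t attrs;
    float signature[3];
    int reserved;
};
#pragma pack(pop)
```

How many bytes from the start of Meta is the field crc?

Msg: 0..4  vx  (4B, 4-aligned); 4..6  cooldown  (2B, 2-aligned); 6..7  state  (1B, 1-aligned); 7..8  -- padding (1B); 8..12  z  (4B, 4-aligned); 12..16  -- padding (4B); 16..24  hp  (8B, 8-aligned); sizeof = 24, alignof = 8
0..8  offset  (8B, 4-aligned)
8..32  crc  (24B, 4-aligned)

8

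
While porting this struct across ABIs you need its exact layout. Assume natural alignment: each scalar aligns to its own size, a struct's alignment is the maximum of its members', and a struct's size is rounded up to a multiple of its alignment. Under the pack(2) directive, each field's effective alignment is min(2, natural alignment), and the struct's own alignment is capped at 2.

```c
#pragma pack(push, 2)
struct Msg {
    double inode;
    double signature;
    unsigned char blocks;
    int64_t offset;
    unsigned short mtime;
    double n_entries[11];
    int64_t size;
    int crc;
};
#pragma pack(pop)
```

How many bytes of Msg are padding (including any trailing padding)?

0..8  inode  (8B, 2-aligned)
8..16  signature  (8B, 2-aligned)
16..17  blocks  (1B, 1-aligned)
17..18  -- padding (1B)
18..26  offset  (8B, 2-aligned)
26..28  mtime  (2B, 2-aligned)
28..116  n_entries  (88B, 2-aligned)
116..124  size  (8B, 2-aligned)
124..128  crc  (4B, 2-aligned)
sizeof = 128, alignof = 2
data bytes 127, size 128 → padding 1

1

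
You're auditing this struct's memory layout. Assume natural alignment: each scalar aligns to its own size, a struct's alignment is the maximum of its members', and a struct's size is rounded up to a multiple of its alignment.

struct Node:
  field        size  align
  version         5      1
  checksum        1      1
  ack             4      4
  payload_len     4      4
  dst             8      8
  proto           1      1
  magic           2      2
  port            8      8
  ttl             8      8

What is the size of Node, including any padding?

@0: version [5B, align 1] → 5
@5: checksum [1B, align 1] → 6
+2 pad (align 4)
@8: ack [4B, align 4] → 12
@12: payload_len [4B, align 4] → 16
@16: dst [8B, align 8] → 24
@24: proto [1B, align 1] → 25
+1 pad (align 2)
@26: magic [2B, align 2] → 28
+4 pad (align 8)
@32: port [8B, align 8] → 40
@40: ttl [8B, align 8] → 48
size 48, align 8

48 bytes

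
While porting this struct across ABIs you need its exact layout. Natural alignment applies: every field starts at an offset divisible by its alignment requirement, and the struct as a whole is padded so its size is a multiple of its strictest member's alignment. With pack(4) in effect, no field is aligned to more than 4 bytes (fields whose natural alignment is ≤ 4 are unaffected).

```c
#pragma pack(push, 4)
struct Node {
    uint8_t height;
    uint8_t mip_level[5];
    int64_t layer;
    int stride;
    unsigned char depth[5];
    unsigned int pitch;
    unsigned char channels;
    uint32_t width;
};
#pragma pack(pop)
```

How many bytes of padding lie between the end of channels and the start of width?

height at 0 (size 1, align 1) → ends 1
mip_level at 1 (size 5, align 1) → ends 6
pad 2 to align 4 for layer
layer at 8 (size 8, align 4) → ends 16
stride at 16 (size 4, align 4) → ends 20
depth at 20 (size 5, align 1) → ends 25
pad 3 to align 4 for pitch
pitch at 28 (size 4, align 4) → ends 32
channels at 32 (size 1, align 1) → ends 33
pad 3 to align 4 for width
width at 36 (size 4, align 4) → ends 40

3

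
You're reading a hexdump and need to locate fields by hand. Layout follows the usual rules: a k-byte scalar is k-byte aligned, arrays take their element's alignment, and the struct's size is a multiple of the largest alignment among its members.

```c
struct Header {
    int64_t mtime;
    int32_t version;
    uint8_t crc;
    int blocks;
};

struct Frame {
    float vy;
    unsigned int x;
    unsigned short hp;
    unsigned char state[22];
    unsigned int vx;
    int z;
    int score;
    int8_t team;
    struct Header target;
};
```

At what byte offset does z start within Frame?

36

Header: mtime at 0 (size 8, align 8) → ends 8; version at 8 (size 4, align 4) → ends 12; crc at 12 (size 1, align 1) → ends 13; pad 3 to align 4 for blocks; blocks at 16 (size 4, align 4) → ends 20; tail pad 4 to reach multiple of 8; total 24 bytes, alignment 8
vy at 0 (size 4, align 4) → ends 4
x at 4 (size 4, align 4) → ends 8
hp at 8 (size 2, align 2) → ends 10
state at 10 (size 22, align 1) → ends 32
vx at 32 (size 4, align 4) → ends 36
z at 36 (size 4, align 4) → ends 40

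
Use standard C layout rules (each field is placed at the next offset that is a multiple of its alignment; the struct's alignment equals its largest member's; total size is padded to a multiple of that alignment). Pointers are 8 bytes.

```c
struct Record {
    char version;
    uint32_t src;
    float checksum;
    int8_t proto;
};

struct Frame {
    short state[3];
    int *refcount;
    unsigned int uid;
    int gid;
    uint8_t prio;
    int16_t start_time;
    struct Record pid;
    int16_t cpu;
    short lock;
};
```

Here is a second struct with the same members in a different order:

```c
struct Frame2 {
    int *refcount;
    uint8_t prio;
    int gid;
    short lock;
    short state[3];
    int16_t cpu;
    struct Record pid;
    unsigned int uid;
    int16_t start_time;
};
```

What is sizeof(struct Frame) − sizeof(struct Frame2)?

-8

Record: @0: version [1B, align 1] → 1; +3 pad (align 4); @4: src [4B, align 4] → 8; @8: checksum [4B, align 4] → 12; @12: proto [1B, align 1] → 13; +3 tail pad (align 4); size 16, align 4
@0: state [6B, align 2] → 6
+2 pad (align 8)
@8: refcount [8B, align 8] → 16
@16: uid [4B, align 4] → 20
@20: gid [4B, align 4] → 24
@24: prio [1B, align 1] → 25
+1 pad (align 2)
@26: start_time [2B, align 2] → 28
@28: pid [16B, align 4] → 44
@44: cpu [2B, align 2] → 46
@46: lock [2B, align 2] → 48
size 48, align 8
— Frame2 —
@0: refcount [8B, align 8] → 8
@8: prio [1B, align 1] → 9
+3 pad (align 4)
@12: gid [4B, align 4] → 16
@16: lock [2B, align 2] → 18
@18: state [6B, align 2] → 24
@24: cpu [2B, align 2] → 26
+2 pad (align 4)
@28: pid [16B, align 4] → 44
@44: uid [4B, align 4] → 48
@48: start_time [2B, align 2] → 50
+6 tail pad (align 8)
size 56, align 8
48 − 56 = -8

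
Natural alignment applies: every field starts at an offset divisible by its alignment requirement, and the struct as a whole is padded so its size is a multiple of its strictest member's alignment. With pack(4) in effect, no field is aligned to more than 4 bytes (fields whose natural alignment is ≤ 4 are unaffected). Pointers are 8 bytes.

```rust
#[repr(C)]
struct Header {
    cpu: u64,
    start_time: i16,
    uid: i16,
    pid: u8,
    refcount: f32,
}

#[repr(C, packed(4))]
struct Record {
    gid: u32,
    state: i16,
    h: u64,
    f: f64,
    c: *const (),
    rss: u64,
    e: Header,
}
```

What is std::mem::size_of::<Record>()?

64

Header: 0..8  cpu  (8B, 8-aligned); 8..10  start_time  (2B, 2-aligned); 10..12  uid  (2B, 2-aligned); 12..13  pid  (1B, 1-aligned); 13..16  -- padding (3B); 16..20  refcount  (4B, 4-aligned); 20..24  -- tail padding (4B); sizeof = 24, alignof = 8
0..4  gid  (4B, 4-aligned)
4..6  state  (2B, 2-aligned)
6..8  -- padding (2B)
8..16  h  (8B, 4-aligned)
16..24  f  (8B, 4-aligned)
24..32  c  (8B, 4-aligned)
32..40  rss  (8B, 4-aligned)
40..64  e  (24B, 4-aligned)
sizeof = 64, alignof = 4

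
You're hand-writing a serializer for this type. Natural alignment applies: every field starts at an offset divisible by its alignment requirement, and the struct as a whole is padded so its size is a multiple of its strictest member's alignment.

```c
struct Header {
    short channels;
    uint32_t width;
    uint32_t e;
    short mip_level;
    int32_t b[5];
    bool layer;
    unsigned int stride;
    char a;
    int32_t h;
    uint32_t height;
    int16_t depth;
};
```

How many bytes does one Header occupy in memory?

channels at 0 (size 2, align 2) → ends 2
pad 2 to align 4 for width
width at 4 (size 4, align 4) → ends 8
e at 8 (size 4, align 4) → ends 12
mip_level at 12 (size 2, align 2) → ends 14
pad 2 to align 4 for b
b at 16 (size 20, align 4) → ends 36
layer at 36 (size 1, align 1) → ends 37
pad 3 to align 4 for stride
stride at 40 (size 4, align 4) → ends 44
a at 44 (size 1, align 1) → ends 45
pad 3 to align 4 for h
h at 48 (size 4, align 4) → ends 52
height at 52 (size 4, align 4) → ends 56
depth at 56 (size 2, align 2) → ends 58
tail pad 2 to reach multiple of 4
total 60 bytes, alignment 4

60 bytes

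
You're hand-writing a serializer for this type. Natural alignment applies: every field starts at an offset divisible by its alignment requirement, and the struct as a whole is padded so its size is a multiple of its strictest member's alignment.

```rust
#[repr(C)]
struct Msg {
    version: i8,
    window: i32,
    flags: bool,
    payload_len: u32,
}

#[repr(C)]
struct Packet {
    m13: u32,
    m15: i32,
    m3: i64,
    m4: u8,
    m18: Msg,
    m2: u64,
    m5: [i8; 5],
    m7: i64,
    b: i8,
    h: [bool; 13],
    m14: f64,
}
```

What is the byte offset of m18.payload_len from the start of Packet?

32

Msg: @0: version [1B, align 1] → 1; +3 pad (align 4); @4: window [4B, align 4] → 8; @8: flags [1B, align 1] → 9; +3 pad (align 4); @12: payload_len [4B, align 4] → 16; size 16, align 4
@0: m13 [4B, align 4] → 4
@4: m15 [4B, align 4] → 8
@8: m3 [8B, align 8] → 16
@16: m4 [1B, align 1] → 17
+3 pad (align 4)
@20: m18 [16B, align 4] → 36
within Msg: payload_len at 12
20 + 12 = 32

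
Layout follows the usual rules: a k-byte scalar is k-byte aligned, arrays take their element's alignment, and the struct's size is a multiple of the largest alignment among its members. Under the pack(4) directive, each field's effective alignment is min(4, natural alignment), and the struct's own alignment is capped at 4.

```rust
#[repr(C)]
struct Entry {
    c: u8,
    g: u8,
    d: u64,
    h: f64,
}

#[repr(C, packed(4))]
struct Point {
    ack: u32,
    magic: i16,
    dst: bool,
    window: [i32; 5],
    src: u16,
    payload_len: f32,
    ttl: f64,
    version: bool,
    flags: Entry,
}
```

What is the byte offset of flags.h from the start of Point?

Entry: @0: c [1B, align 1] → 1; @1: g [1B, align 1] → 2; +6 pad (align 8); @8: d [8B, align 8] → 16; @16: h [8B, align 8] → 24; size 24, align 8
@0: ack [4B, align 4] → 4
@4: magic [2B, align 2] → 6
@6: dst [1B, align 1] → 7
+1 pad (align 4)
@8: window [20B, align 4] → 28
@28: src [2B, align 2] → 30
+2 pad (align 4)
@32: payload_len [4B, align 4] → 36
@36: ttl [8B, align 4] → 44
@44: version [1B, align 1] → 45
+3 pad (align 4)
@48: flags [24B, align 4] → 72
within Entry: h at 16
48 + 16 = 64

64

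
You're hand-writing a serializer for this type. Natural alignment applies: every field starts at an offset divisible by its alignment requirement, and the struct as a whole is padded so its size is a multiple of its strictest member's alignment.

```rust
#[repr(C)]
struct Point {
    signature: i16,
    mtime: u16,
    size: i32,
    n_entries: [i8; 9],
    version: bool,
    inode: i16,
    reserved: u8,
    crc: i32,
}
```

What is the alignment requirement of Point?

member alignments: signature=2, mtime=2, size=4, n_entries=1, version=1, inode=2, reserved=1, crc=4
max = 4

4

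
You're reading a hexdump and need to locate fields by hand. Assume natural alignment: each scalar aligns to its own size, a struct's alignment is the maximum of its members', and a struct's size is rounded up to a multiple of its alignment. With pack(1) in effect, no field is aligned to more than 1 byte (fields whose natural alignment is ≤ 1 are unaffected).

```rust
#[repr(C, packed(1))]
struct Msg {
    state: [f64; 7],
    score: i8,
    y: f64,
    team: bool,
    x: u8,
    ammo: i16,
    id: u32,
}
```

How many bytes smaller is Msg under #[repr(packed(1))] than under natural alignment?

7

natural layout:
  0..56  state  (56B, 8-aligned)
  56..57  score  (1B, 1-aligned)
  57..64  -- padding (7B)
  64..72  y  (8B, 8-aligned)
  72..73  team  (1B, 1-aligned)
  73..74  x  (1B, 1-aligned)
  74..76  ammo  (2B, 2-aligned)
  76..80  id  (4B, 4-aligned)
  sizeof = 80, alignof = 8
packed(1) layout:
  0..56  state  (56B, 1-aligned)
  56..57  score  (1B, 1-aligned)
  57..65  y  (8B, 1-aligned)
  65..66  team  (1B, 1-aligned)
  66..67  x  (1B, 1-aligned)
  67..69  ammo  (2B, 1-aligned)
  69..73  id  (4B, 1-aligned)
  sizeof = 73, alignof = 1
80 − 73 = 7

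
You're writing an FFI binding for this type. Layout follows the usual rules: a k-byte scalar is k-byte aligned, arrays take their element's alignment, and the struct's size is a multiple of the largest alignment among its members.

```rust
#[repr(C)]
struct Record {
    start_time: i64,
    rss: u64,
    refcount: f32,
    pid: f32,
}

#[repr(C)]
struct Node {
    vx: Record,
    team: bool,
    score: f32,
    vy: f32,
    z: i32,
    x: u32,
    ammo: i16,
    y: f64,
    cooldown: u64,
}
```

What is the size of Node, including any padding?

Record: 0..8  start_time  (8B, 8-aligned); 8..16  rss  (8B, 8-aligned); 16..20  refcount  (4B, 4-aligned); 20..24  pid  (4B, 4-aligned); sizeof = 24, alignof = 8
0..24  vx  (24B, 8-aligned)
24..25  team  (1B, 1-aligned)
25..28  -- padding (3B)
28..32  score  (4B, 4-aligned)
32..36  vy  (4B, 4-aligned)
36..40  z  (4B, 4-aligned)
40..44  x  (4B, 4-aligned)
44..46  ammo  (2B, 2-aligned)
46..48  -- padding (2B)
48..56  y  (8B, 8-aligned)
56..64  cooldown  (8B, 8-aligned)
sizeof = 64, alignof = 8

64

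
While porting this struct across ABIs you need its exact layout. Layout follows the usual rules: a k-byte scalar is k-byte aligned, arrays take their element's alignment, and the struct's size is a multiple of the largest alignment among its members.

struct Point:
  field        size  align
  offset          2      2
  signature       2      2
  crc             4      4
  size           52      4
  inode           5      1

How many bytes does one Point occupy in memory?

68 bytes

0..2  offset  (2B, 2-aligned)
2..4  signature  (2B, 2-aligned)
4..8  crc  (4B, 4-aligned)
8..60  size  (52B, 4-aligned)
60..65  inode  (5B, 1-aligned)
65..68  -- tail padding (3B)
sizeof = 68, alignof = 4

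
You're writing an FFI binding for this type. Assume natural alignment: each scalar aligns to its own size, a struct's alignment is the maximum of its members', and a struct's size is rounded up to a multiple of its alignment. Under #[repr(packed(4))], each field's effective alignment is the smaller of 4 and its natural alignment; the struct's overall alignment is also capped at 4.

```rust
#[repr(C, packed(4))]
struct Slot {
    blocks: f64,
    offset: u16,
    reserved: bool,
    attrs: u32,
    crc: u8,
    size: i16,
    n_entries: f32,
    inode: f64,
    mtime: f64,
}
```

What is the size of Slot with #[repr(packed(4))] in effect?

blocks at 0 (size 8, align 4) → ends 8
offset at 8 (size 2, align 2) → ends 10
reserved at 10 (size 1, align 1) → ends 11
pad 1 to align 4 for attrs
attrs at 12 (size 4, align 4) → ends 16
crc at 16 (size 1, align 1) → ends 17
pad 1 to align 2 for size
size at 18 (size 2, align 2) → ends 20
n_entries at 20 (size 4, align 4) → ends 24
inode at 24 (size 8, align 4) → ends 32
mtime at 32 (size 8, align 4) → ends 40
total 40 bytes, alignment 4

40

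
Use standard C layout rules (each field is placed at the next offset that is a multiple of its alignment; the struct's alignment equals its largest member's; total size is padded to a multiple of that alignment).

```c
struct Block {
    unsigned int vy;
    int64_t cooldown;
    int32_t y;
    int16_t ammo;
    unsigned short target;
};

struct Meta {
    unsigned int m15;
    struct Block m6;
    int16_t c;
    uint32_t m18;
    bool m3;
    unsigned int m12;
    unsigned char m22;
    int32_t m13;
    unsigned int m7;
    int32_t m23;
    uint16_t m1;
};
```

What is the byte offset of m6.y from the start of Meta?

Block: @0: vy [4B, align 4] → 4; +4 pad (align 8); @8: cooldown [8B, align 8] → 16; @16: y [4B, align 4] → 20; @20: ammo [2B, align 2] → 22; @22: target [2B, align 2] → 24; size 24, align 8
@0: m15 [4B, align 4] → 4
+4 pad (align 8)
@8: m6 [24B, align 8] → 32
within Block: y at 16
8 + 16 = 24

24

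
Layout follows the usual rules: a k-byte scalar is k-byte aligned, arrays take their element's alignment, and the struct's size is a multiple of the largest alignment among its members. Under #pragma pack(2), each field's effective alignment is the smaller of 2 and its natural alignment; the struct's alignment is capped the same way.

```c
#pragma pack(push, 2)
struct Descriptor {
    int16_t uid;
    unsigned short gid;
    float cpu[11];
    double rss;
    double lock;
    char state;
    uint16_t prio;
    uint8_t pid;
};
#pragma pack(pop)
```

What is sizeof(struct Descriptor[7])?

490

0..2  uid  (2B, 2-aligned)
2..4  gid  (2B, 2-aligned)
4..48  cpu  (44B, 2-aligned)
48..56  rss  (8B, 2-aligned)
56..64  lock  (8B, 2-aligned)
64..65  state  (1B, 1-aligned)
65..66  -- padding (1B)
66..68  prio  (2B, 2-aligned)
68..69  pid  (1B, 1-aligned)
69..70  -- tail padding (1B)
sizeof = 70, alignof = 2
array of 7: 7 × 70 = 490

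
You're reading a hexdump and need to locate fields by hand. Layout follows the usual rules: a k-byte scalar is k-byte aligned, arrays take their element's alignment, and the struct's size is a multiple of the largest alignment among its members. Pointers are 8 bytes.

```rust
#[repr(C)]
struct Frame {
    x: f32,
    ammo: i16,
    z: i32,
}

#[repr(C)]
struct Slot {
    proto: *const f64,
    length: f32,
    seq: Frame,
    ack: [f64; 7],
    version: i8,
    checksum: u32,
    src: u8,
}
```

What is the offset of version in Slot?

Frame: 0..4  x  (4B, 4-aligned); 4..6  ammo  (2B, 2-aligned); 6..8  -- padding (2B); 8..12  z  (4B, 4-aligned); sizeof = 12, alignof = 4
0..8  proto  (8B, 8-aligned)
8..12  length  (4B, 4-aligned)
12..24  seq  (12B, 4-aligned)
24..80  ack  (56B, 8-aligned)
80..81  version  (1B, 1-aligned)

80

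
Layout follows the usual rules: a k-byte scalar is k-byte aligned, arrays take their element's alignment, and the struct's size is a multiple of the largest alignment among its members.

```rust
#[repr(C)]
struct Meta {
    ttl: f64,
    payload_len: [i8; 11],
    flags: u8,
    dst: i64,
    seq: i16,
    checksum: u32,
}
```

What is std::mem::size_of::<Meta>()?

@0: ttl [8B, align 8] → 8
@8: payload_len [11B, align 1] → 19
@19: flags [1B, align 1] → 20
+4 pad (align 8)
@24: dst [8B, align 8] → 32
@32: seq [2B, align 2] → 34
+2 pad (align 4)
@36: checksum [4B, align 4] → 40
size 40, align 8

40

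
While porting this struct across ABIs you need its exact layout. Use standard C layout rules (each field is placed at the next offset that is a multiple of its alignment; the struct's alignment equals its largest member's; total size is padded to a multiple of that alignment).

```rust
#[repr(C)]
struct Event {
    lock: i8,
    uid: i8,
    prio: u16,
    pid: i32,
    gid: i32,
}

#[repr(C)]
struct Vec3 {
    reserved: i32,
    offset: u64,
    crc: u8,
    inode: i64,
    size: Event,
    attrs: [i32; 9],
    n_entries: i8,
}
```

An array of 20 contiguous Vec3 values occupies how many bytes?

1760

Event: 0..1  lock  (1B, 1-aligned); 1..2  uid  (1B, 1-aligned); 2..4  prio  (2B, 2-aligned); 4..8  pid  (4B, 4-aligned); 8..12  gid  (4B, 4-aligned); sizeof = 12, alignof = 4
0..4  reserved  (4B, 4-aligned)
4..8  -- padding (4B)
8..16  offset  (8B, 8-aligned)
16..17  crc  (1B, 1-aligned)
17..24  -- padding (7B)
24..32  inode  (8B, 8-aligned)
32..44  size  (12B, 4-aligned)
44..80  attrs  (36B, 4-aligned)
80..81  n_entries  (1B, 1-aligned)
81..88  -- tail padding (7B)
sizeof = 88, alignof = 8
array of 20: 20 × 88 = 1760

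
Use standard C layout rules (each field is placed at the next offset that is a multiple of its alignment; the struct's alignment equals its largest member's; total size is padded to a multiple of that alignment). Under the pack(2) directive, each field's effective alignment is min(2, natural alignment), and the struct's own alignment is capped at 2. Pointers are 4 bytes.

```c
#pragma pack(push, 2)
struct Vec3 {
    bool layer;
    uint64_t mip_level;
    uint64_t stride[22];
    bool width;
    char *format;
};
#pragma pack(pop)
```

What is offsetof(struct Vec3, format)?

188

layer at 0 (size 1, align 1) → ends 1
pad 1 to align 2 for mip_level
mip_level at 2 (size 8, align 2) → ends 10
stride at 10 (size 176, align 2) → ends 186
width at 186 (size 1, align 1) → ends 187
pad 1 to align 2 for format
format at 188 (size 4, align 2) → ends 192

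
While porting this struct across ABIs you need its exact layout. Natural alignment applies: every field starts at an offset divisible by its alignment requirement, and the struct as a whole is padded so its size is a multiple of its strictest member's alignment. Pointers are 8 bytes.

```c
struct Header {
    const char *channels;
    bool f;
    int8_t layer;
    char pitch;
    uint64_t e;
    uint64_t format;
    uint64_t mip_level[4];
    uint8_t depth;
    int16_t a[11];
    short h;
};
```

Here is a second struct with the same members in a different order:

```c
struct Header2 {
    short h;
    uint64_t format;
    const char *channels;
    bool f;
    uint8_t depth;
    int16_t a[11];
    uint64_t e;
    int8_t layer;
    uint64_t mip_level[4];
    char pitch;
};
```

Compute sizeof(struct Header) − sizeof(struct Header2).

-8

@0: channels [8B, align 8] → 8
@8: f [1B, align 1] → 9
@9: layer [1B, align 1] → 10
@10: pitch [1B, align 1] → 11
+5 pad (align 8)
@16: e [8B, align 8] → 24
@24: format [8B, align 8] → 32
@32: mip_level [32B, align 8] → 64
@64: depth [1B, align 1] → 65
+1 pad (align 2)
@66: a [22B, align 2] → 88
@88: h [2B, align 2] → 90
+6 tail pad (align 8)
size 96, align 8
— Header2 —
@0: h [2B, align 2] → 2
+6 pad (align 8)
@8: format [8B, align 8] → 16
@16: channels [8B, align 8] → 24
@24: f [1B, align 1] → 25
@25: depth [1B, align 1] → 26
@26: a [22B, align 2] → 48
@48: e [8B, align 8] → 56
@56: layer [1B, align 1] → 57
+7 pad (align 8)
@64: mip_level [32B, align 8] → 96
@96: pitch [1B, align 1] → 97
+7 tail pad (align 8)
size 104, align 8
96 − 104 = -8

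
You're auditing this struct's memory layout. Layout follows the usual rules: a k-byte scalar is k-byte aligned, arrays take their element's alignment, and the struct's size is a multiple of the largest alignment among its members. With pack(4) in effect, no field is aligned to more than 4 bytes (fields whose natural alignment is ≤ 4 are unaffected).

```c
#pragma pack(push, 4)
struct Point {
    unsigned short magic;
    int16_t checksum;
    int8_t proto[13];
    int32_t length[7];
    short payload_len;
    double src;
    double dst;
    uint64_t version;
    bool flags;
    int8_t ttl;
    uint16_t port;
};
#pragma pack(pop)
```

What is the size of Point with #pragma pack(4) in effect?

0..2  magic  (2B, 2-aligned)
2..4  checksum  (2B, 2-aligned)
4..17  proto  (13B, 1-aligned)
17..20  -- padding (3B)
20..48  length  (28B, 4-aligned)
48..50  payload_len  (2B, 2-aligned)
50..52  -- padding (2B)
52..60  src  (8B, 4-aligned)
60..68  dst  (8B, 4-aligned)
68..76  version  (8B, 4-aligned)
76..77  flags  (1B, 1-aligned)
77..78  ttl  (1B, 1-aligned)
78..80  port  (2B, 2-aligned)
sizeof = 80, alignof = 4

80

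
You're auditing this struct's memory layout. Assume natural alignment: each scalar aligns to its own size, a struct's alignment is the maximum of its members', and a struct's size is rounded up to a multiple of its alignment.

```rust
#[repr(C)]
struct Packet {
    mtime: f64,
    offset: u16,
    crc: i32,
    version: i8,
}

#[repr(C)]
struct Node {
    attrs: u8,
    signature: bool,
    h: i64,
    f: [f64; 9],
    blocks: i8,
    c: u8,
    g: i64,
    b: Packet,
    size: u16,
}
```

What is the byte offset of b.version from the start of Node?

120

Packet: mtime at 0 (size 8, align 8) → ends 8; offset at 8 (size 2, align 2) → ends 10; pad 2 to align 4 for crc; crc at 12 (size 4, align 4) → ends 16; version at 16 (size 1, align 1) → ends 17; tail pad 7 to reach multiple of 8; total 24 bytes, alignment 8
attrs at 0 (size 1, align 1) → ends 1
signature at 1 (size 1, align 1) → ends 2
pad 6 to align 8 for h
h at 8 (size 8, align 8) → ends 16
f at 16 (size 72, align 8) → ends 88
blocks at 88 (size 1, align 1) → ends 89
c at 89 (size 1, align 1) → ends 90
pad 6 to align 8 for g
g at 96 (size 8, align 8) → ends 104
b at 104 (size 24, align 8) → ends 128
within Packet: version at 16
104 + 16 = 120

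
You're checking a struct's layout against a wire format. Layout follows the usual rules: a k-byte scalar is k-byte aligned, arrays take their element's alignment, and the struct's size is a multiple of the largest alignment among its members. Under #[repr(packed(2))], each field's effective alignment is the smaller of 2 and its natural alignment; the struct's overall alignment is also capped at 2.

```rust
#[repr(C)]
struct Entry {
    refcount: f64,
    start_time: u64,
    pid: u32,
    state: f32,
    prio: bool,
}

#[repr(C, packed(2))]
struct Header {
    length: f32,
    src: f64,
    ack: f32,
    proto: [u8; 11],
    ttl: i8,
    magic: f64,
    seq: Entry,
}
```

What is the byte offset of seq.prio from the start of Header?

Entry: refcount at 0 (size 8, align 8) → ends 8; start_time at 8 (size 8, align 8) → ends 16; pid at 16 (size 4, align 4) → ends 20; state at 20 (size 4, align 4) → ends 24; prio at 24 (size 1, align 1) → ends 25; tail pad 7 to reach multiple of 8; total 32 bytes, alignment 8
length at 0 (size 4, align 2) → ends 4
src at 4 (size 8, align 2) → ends 12
ack at 12 (size 4, align 2) → ends 16
proto at 16 (size 11, align 1) → ends 27
ttl at 27 (size 1, align 1) → ends 28
magic at 28 (size 8, align 2) → ends 36
seq at 36 (size 32, align 2) → ends 68
within Entry: prio at 24
36 + 24 = 60

60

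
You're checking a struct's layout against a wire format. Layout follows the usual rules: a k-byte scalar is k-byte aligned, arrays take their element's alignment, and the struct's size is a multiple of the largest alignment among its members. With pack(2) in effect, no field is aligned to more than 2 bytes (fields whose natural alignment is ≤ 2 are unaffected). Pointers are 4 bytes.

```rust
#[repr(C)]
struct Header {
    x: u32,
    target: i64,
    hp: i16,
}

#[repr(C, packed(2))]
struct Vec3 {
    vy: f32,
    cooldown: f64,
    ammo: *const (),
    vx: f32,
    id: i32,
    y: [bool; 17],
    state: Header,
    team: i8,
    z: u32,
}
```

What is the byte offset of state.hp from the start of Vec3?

Header: 0..4  x  (4B, 4-aligned); 4..8  -- padding (4B); 8..16  target  (8B, 8-aligned); 16..18  hp  (2B, 2-aligned); 18..24  -- tail padding (6B); sizeof = 24, alignof = 8
0..4  vy  (4B, 2-aligned)
4..12  cooldown  (8B, 2-aligned)
12..16  ammo  (4B, 2-aligned)
16..20  vx  (4B, 2-aligned)
20..24  id  (4B, 2-aligned)
24..41  y  (17B, 1-aligned)
41..42  -- padding (1B)
42..66  state  (24B, 2-aligned)
within Header: hp at 16
42 + 16 = 58

58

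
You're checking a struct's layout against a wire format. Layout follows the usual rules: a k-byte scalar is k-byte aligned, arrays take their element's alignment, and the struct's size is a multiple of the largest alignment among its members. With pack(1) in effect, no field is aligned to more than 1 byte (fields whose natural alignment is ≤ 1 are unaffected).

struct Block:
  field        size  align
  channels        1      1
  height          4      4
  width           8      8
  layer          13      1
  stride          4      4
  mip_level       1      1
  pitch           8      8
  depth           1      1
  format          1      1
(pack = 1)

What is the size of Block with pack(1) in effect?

channels at 0 (size 1, align 1) → ends 1
height at 1 (size 4, align 1) → ends 5
width at 5 (size 8, align 1) → ends 13
layer at 13 (size 13, align 1) → ends 26
stride at 26 (size 4, align 1) → ends 30
mip_level at 30 (size 1, align 1) → ends 31
pitch at 31 (size 8, align 1) → ends 39
depth at 39 (size 1, align 1) → ends 40
format at 40 (size 1, align 1) → ends 41
total 41 bytes, alignment 1

41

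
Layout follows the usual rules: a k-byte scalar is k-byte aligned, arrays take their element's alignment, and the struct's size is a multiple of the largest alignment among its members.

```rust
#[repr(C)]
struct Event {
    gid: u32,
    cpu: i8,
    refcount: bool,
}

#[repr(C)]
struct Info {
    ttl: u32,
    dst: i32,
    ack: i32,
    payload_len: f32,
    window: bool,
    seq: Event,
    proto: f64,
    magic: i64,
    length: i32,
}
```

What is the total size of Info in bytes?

56 bytes

Event: 0..4  gid  (4B, 4-aligned); 4..5  cpu  (1B, 1-aligned); 5..6  refcount  (1B, 1-aligned); 6..8  -- tail padding (2B); sizeof = 8, alignof = 4
0..4  ttl  (4B, 4-aligned)
4..8  dst  (4B, 4-aligned)
8..12  ack  (4B, 4-aligned)
12..16  payload_len  (4B, 4-aligned)
16..17  window  (1B, 1-aligned)
17..20  -- padding (3B)
20..28  seq  (8B, 4-aligned)
28..32  -- padding (4B)
32..40  proto  (8B, 8-aligned)
40..48  magic  (8B, 8-aligned)
48..52  length  (4B, 4-aligned)
52..56  -- tail padding (4B)
sizeof = 56, alignof = 8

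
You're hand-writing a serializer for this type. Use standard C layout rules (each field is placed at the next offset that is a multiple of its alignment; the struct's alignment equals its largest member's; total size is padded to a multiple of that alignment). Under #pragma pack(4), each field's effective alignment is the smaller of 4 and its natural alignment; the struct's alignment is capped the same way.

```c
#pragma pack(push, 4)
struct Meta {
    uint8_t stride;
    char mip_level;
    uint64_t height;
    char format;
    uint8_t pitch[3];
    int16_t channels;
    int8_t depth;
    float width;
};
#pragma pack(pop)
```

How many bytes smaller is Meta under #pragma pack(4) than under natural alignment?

8

natural layout:
  @0: stride [1B, align 1] → 1
  @1: mip_level [1B, align 1] → 2
  +6 pad (align 8)
  @8: height [8B, align 8] → 16
  @16: format [1B, align 1] → 17
  @17: pitch [3B, align 1] → 20
  @20: channels [2B, align 2] → 22
  @22: depth [1B, align 1] → 23
  +1 pad (align 4)
  @24: width [4B, align 4] → 28
  +4 tail pad (align 8)
  size 32, align 8
packed(4) layout:
  @0: stride [1B, align 1] → 1
  @1: mip_level [1B, align 1] → 2
  +2 pad (align 4)
  @4: height [8B, align 4] → 12
  @12: format [1B, align 1] → 13
  @13: pitch [3B, align 1] → 16
  @16: channels [2B, align 2] → 18
  @18: depth [1B, align 1] → 19
  +1 pad (align 4)
  @20: width [4B, align 4] → 24
  size 24, align 4
32 − 24 = 8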